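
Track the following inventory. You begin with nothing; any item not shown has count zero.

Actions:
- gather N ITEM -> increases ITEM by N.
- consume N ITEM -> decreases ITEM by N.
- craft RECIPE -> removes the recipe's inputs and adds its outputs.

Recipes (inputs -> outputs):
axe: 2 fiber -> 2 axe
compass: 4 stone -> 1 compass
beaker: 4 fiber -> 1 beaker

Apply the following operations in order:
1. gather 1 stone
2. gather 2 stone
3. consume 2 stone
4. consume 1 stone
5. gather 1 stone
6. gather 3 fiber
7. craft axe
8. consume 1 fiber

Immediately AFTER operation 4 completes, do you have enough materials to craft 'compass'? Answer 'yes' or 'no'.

After 1 (gather 1 stone): stone=1
After 2 (gather 2 stone): stone=3
After 3 (consume 2 stone): stone=1
After 4 (consume 1 stone): (empty)

Answer: no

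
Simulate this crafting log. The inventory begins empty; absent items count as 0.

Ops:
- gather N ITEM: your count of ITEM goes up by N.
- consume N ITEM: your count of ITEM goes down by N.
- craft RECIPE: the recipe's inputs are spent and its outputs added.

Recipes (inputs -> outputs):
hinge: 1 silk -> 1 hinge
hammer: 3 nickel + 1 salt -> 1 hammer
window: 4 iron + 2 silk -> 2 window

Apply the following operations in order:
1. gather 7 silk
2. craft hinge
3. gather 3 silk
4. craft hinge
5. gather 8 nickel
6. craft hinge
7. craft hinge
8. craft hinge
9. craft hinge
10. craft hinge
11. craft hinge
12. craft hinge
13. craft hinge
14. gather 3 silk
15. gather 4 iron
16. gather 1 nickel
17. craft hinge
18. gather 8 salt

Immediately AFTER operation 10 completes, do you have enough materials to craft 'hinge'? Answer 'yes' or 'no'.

Answer: yes

Derivation:
After 1 (gather 7 silk): silk=7
After 2 (craft hinge): hinge=1 silk=6
After 3 (gather 3 silk): hinge=1 silk=9
After 4 (craft hinge): hinge=2 silk=8
After 5 (gather 8 nickel): hinge=2 nickel=8 silk=8
After 6 (craft hinge): hinge=3 nickel=8 silk=7
After 7 (craft hinge): hinge=4 nickel=8 silk=6
After 8 (craft hinge): hinge=5 nickel=8 silk=5
After 9 (craft hinge): hinge=6 nickel=8 silk=4
After 10 (craft hinge): hinge=7 nickel=8 silk=3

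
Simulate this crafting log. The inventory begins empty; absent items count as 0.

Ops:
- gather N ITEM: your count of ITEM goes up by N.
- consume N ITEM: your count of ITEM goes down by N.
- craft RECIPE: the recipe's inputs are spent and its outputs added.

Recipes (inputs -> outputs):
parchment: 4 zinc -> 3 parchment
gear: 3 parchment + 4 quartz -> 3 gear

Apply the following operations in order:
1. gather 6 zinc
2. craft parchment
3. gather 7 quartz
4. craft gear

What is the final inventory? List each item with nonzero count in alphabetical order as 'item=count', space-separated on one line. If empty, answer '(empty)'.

After 1 (gather 6 zinc): zinc=6
After 2 (craft parchment): parchment=3 zinc=2
After 3 (gather 7 quartz): parchment=3 quartz=7 zinc=2
After 4 (craft gear): gear=3 quartz=3 zinc=2

Answer: gear=3 quartz=3 zinc=2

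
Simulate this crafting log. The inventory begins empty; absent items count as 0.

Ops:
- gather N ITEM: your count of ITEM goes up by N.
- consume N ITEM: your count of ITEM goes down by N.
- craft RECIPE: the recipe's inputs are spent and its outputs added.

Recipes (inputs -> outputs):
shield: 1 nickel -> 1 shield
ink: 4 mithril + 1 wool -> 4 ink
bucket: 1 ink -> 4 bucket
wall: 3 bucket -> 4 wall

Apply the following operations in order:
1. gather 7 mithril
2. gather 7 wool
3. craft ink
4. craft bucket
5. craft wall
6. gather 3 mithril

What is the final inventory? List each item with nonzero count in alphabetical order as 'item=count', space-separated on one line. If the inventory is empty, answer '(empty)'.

After 1 (gather 7 mithril): mithril=7
After 2 (gather 7 wool): mithril=7 wool=7
After 3 (craft ink): ink=4 mithril=3 wool=6
After 4 (craft bucket): bucket=4 ink=3 mithril=3 wool=6
After 5 (craft wall): bucket=1 ink=3 mithril=3 wall=4 wool=6
After 6 (gather 3 mithril): bucket=1 ink=3 mithril=6 wall=4 wool=6

Answer: bucket=1 ink=3 mithril=6 wall=4 wool=6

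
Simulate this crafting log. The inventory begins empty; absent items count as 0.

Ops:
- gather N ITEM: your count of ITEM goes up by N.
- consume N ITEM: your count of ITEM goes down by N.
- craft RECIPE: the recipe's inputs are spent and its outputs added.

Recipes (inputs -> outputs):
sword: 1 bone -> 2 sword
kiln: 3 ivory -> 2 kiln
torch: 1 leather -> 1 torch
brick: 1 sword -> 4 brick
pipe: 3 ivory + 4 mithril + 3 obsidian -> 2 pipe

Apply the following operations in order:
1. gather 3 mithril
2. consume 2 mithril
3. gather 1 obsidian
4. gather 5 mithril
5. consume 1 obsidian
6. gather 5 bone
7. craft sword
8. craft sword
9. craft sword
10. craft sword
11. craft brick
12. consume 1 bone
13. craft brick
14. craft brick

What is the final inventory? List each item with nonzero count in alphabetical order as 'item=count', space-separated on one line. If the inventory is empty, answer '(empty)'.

Answer: brick=12 mithril=6 sword=5

Derivation:
After 1 (gather 3 mithril): mithril=3
After 2 (consume 2 mithril): mithril=1
After 3 (gather 1 obsidian): mithril=1 obsidian=1
After 4 (gather 5 mithril): mithril=6 obsidian=1
After 5 (consume 1 obsidian): mithril=6
After 6 (gather 5 bone): bone=5 mithril=6
After 7 (craft sword): bone=4 mithril=6 sword=2
After 8 (craft sword): bone=3 mithril=6 sword=4
After 9 (craft sword): bone=2 mithril=6 sword=6
After 10 (craft sword): bone=1 mithril=6 sword=8
After 11 (craft brick): bone=1 brick=4 mithril=6 sword=7
After 12 (consume 1 bone): brick=4 mithril=6 sword=7
After 13 (craft brick): brick=8 mithril=6 sword=6
After 14 (craft brick): brick=12 mithril=6 sword=5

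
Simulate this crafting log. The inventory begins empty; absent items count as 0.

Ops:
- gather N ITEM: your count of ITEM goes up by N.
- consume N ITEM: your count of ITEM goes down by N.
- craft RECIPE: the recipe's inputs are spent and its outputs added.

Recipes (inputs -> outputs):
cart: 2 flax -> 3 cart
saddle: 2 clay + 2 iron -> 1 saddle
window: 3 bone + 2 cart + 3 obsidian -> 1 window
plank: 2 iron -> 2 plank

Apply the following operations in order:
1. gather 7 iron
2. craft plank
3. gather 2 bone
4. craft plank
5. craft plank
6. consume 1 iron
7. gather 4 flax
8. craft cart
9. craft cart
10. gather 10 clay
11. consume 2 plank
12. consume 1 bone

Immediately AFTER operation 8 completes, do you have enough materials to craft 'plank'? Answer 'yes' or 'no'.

Answer: no

Derivation:
After 1 (gather 7 iron): iron=7
After 2 (craft plank): iron=5 plank=2
After 3 (gather 2 bone): bone=2 iron=5 plank=2
After 4 (craft plank): bone=2 iron=3 plank=4
After 5 (craft plank): bone=2 iron=1 plank=6
After 6 (consume 1 iron): bone=2 plank=6
After 7 (gather 4 flax): bone=2 flax=4 plank=6
After 8 (craft cart): bone=2 cart=3 flax=2 plank=6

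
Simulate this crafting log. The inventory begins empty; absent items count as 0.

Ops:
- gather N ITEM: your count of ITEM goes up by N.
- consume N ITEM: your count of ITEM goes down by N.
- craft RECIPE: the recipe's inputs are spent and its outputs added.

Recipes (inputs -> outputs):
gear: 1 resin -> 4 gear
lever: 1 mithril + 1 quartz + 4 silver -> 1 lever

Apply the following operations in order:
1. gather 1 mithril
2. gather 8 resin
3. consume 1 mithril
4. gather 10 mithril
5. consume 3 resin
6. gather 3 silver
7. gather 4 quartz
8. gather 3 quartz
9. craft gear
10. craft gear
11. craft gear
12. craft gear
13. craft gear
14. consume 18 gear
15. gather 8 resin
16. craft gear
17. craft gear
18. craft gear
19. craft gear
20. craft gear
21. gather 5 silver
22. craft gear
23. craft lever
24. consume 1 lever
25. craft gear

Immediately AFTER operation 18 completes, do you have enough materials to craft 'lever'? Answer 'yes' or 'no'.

After 1 (gather 1 mithril): mithril=1
After 2 (gather 8 resin): mithril=1 resin=8
After 3 (consume 1 mithril): resin=8
After 4 (gather 10 mithril): mithril=10 resin=8
After 5 (consume 3 resin): mithril=10 resin=5
After 6 (gather 3 silver): mithril=10 resin=5 silver=3
After 7 (gather 4 quartz): mithril=10 quartz=4 resin=5 silver=3
After 8 (gather 3 quartz): mithril=10 quartz=7 resin=5 silver=3
After 9 (craft gear): gear=4 mithril=10 quartz=7 resin=4 silver=3
After 10 (craft gear): gear=8 mithril=10 quartz=7 resin=3 silver=3
After 11 (craft gear): gear=12 mithril=10 quartz=7 resin=2 silver=3
After 12 (craft gear): gear=16 mithril=10 quartz=7 resin=1 silver=3
After 13 (craft gear): gear=20 mithril=10 quartz=7 silver=3
After 14 (consume 18 gear): gear=2 mithril=10 quartz=7 silver=3
After 15 (gather 8 resin): gear=2 mithril=10 quartz=7 resin=8 silver=3
After 16 (craft gear): gear=6 mithril=10 quartz=7 resin=7 silver=3
After 17 (craft gear): gear=10 mithril=10 quartz=7 resin=6 silver=3
After 18 (craft gear): gear=14 mithril=10 quartz=7 resin=5 silver=3

Answer: no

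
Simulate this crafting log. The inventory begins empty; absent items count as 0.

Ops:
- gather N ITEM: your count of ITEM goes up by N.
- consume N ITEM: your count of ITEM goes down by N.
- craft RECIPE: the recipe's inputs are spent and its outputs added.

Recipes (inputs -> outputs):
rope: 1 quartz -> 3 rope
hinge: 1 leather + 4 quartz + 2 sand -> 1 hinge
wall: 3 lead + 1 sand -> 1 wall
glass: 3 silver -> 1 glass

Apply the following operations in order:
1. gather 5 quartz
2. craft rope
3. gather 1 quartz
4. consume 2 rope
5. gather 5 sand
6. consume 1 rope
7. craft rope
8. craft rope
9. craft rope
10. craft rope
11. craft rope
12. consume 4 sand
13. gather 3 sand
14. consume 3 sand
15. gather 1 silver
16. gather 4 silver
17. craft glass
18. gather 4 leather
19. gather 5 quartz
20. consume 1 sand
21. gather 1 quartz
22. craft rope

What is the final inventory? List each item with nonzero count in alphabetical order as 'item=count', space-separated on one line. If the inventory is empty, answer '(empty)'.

After 1 (gather 5 quartz): quartz=5
After 2 (craft rope): quartz=4 rope=3
After 3 (gather 1 quartz): quartz=5 rope=3
After 4 (consume 2 rope): quartz=5 rope=1
After 5 (gather 5 sand): quartz=5 rope=1 sand=5
After 6 (consume 1 rope): quartz=5 sand=5
After 7 (craft rope): quartz=4 rope=3 sand=5
After 8 (craft rope): quartz=3 rope=6 sand=5
After 9 (craft rope): quartz=2 rope=9 sand=5
After 10 (craft rope): quartz=1 rope=12 sand=5
After 11 (craft rope): rope=15 sand=5
After 12 (consume 4 sand): rope=15 sand=1
After 13 (gather 3 sand): rope=15 sand=4
After 14 (consume 3 sand): rope=15 sand=1
After 15 (gather 1 silver): rope=15 sand=1 silver=1
After 16 (gather 4 silver): rope=15 sand=1 silver=5
After 17 (craft glass): glass=1 rope=15 sand=1 silver=2
After 18 (gather 4 leather): glass=1 leather=4 rope=15 sand=1 silver=2
After 19 (gather 5 quartz): glass=1 leather=4 quartz=5 rope=15 sand=1 silver=2
After 20 (consume 1 sand): glass=1 leather=4 quartz=5 rope=15 silver=2
After 21 (gather 1 quartz): glass=1 leather=4 quartz=6 rope=15 silver=2
After 22 (craft rope): glass=1 leather=4 quartz=5 rope=18 silver=2

Answer: glass=1 leather=4 quartz=5 rope=18 silver=2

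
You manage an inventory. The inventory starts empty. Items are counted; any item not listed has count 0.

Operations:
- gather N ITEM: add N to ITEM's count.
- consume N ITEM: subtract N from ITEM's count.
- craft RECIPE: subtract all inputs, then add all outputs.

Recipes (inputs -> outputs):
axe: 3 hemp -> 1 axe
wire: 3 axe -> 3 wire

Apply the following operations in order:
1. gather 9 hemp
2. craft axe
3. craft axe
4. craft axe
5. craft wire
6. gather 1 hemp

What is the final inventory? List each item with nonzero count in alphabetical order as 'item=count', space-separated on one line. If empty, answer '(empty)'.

After 1 (gather 9 hemp): hemp=9
After 2 (craft axe): axe=1 hemp=6
After 3 (craft axe): axe=2 hemp=3
After 4 (craft axe): axe=3
After 5 (craft wire): wire=3
After 6 (gather 1 hemp): hemp=1 wire=3

Answer: hemp=1 wire=3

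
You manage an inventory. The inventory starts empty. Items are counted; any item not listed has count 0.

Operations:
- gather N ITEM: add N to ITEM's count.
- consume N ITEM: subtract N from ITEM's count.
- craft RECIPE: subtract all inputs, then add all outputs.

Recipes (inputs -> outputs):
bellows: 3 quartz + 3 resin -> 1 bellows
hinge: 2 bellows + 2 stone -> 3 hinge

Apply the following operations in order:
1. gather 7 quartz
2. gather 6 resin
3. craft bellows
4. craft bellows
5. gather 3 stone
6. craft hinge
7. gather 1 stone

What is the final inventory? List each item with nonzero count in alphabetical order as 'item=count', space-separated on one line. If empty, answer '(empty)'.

After 1 (gather 7 quartz): quartz=7
After 2 (gather 6 resin): quartz=7 resin=6
After 3 (craft bellows): bellows=1 quartz=4 resin=3
After 4 (craft bellows): bellows=2 quartz=1
After 5 (gather 3 stone): bellows=2 quartz=1 stone=3
After 6 (craft hinge): hinge=3 quartz=1 stone=1
After 7 (gather 1 stone): hinge=3 quartz=1 stone=2

Answer: hinge=3 quartz=1 stone=2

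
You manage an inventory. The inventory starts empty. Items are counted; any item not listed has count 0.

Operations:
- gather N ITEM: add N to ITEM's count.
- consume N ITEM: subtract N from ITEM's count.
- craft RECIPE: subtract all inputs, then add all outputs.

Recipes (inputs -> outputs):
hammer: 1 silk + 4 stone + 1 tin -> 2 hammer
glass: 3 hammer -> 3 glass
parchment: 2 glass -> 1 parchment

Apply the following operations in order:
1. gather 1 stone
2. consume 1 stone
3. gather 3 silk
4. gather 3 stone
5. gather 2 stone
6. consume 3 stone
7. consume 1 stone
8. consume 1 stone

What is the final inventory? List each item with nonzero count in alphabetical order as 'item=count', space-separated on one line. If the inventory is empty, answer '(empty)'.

After 1 (gather 1 stone): stone=1
After 2 (consume 1 stone): (empty)
After 3 (gather 3 silk): silk=3
After 4 (gather 3 stone): silk=3 stone=3
After 5 (gather 2 stone): silk=3 stone=5
After 6 (consume 3 stone): silk=3 stone=2
After 7 (consume 1 stone): silk=3 stone=1
After 8 (consume 1 stone): silk=3

Answer: silk=3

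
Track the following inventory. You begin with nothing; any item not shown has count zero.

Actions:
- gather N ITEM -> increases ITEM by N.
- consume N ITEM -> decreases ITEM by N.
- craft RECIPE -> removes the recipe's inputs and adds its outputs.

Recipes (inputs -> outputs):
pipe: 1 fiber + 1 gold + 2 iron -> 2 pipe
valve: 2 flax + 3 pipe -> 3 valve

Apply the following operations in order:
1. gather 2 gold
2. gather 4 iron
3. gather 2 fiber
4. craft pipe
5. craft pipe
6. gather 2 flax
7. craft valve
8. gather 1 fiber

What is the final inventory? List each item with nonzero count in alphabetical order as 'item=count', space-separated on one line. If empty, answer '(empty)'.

After 1 (gather 2 gold): gold=2
After 2 (gather 4 iron): gold=2 iron=4
After 3 (gather 2 fiber): fiber=2 gold=2 iron=4
After 4 (craft pipe): fiber=1 gold=1 iron=2 pipe=2
After 5 (craft pipe): pipe=4
After 6 (gather 2 flax): flax=2 pipe=4
After 7 (craft valve): pipe=1 valve=3
After 8 (gather 1 fiber): fiber=1 pipe=1 valve=3

Answer: fiber=1 pipe=1 valve=3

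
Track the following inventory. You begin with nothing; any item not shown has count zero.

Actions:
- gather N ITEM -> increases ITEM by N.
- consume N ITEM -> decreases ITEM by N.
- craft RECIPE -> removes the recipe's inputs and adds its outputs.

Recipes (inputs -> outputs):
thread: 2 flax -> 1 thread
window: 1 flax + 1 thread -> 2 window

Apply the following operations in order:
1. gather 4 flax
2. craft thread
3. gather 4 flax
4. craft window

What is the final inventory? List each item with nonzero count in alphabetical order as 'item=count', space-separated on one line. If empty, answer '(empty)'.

After 1 (gather 4 flax): flax=4
After 2 (craft thread): flax=2 thread=1
After 3 (gather 4 flax): flax=6 thread=1
After 4 (craft window): flax=5 window=2

Answer: flax=5 window=2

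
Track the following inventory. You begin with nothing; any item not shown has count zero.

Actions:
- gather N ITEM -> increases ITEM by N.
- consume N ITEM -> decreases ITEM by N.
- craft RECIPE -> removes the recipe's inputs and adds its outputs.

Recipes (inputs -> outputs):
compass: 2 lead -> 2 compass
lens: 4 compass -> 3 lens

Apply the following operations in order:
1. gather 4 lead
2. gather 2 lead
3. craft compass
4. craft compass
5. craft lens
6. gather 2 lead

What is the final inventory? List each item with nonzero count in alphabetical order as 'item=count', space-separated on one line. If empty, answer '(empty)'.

After 1 (gather 4 lead): lead=4
After 2 (gather 2 lead): lead=6
After 3 (craft compass): compass=2 lead=4
After 4 (craft compass): compass=4 lead=2
After 5 (craft lens): lead=2 lens=3
After 6 (gather 2 lead): lead=4 lens=3

Answer: lead=4 lens=3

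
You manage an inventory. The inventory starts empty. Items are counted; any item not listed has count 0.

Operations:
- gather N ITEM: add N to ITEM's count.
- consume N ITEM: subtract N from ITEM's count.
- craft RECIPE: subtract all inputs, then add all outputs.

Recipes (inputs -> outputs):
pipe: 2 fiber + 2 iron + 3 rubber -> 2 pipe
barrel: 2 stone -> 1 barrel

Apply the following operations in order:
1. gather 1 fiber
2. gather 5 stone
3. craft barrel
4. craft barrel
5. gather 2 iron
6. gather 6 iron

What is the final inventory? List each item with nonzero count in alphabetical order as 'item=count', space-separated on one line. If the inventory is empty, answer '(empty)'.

After 1 (gather 1 fiber): fiber=1
After 2 (gather 5 stone): fiber=1 stone=5
After 3 (craft barrel): barrel=1 fiber=1 stone=3
After 4 (craft barrel): barrel=2 fiber=1 stone=1
After 5 (gather 2 iron): barrel=2 fiber=1 iron=2 stone=1
After 6 (gather 6 iron): barrel=2 fiber=1 iron=8 stone=1

Answer: barrel=2 fiber=1 iron=8 stone=1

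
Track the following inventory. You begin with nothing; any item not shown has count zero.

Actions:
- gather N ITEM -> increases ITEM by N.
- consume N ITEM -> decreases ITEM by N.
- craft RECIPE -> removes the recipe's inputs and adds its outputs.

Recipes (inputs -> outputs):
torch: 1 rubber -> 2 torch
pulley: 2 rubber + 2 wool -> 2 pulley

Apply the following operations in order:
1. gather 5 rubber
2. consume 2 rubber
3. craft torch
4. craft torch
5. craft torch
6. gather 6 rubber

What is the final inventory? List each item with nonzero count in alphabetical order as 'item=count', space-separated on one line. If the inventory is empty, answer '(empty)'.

Answer: rubber=6 torch=6

Derivation:
After 1 (gather 5 rubber): rubber=5
After 2 (consume 2 rubber): rubber=3
After 3 (craft torch): rubber=2 torch=2
After 4 (craft torch): rubber=1 torch=4
After 5 (craft torch): torch=6
After 6 (gather 6 rubber): rubber=6 torch=6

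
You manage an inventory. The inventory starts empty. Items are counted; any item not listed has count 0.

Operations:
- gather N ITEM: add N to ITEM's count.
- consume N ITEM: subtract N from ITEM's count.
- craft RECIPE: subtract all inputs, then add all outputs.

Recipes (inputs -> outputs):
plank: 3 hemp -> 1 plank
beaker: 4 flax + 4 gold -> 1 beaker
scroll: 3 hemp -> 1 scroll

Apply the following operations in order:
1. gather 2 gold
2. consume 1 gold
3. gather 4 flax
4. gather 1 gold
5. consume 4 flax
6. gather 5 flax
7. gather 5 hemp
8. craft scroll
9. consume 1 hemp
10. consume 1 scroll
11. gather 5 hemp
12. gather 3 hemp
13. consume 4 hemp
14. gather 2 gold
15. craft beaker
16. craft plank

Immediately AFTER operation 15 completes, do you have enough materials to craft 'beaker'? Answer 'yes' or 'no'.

After 1 (gather 2 gold): gold=2
After 2 (consume 1 gold): gold=1
After 3 (gather 4 flax): flax=4 gold=1
After 4 (gather 1 gold): flax=4 gold=2
After 5 (consume 4 flax): gold=2
After 6 (gather 5 flax): flax=5 gold=2
After 7 (gather 5 hemp): flax=5 gold=2 hemp=5
After 8 (craft scroll): flax=5 gold=2 hemp=2 scroll=1
After 9 (consume 1 hemp): flax=5 gold=2 hemp=1 scroll=1
After 10 (consume 1 scroll): flax=5 gold=2 hemp=1
After 11 (gather 5 hemp): flax=5 gold=2 hemp=6
After 12 (gather 3 hemp): flax=5 gold=2 hemp=9
After 13 (consume 4 hemp): flax=5 gold=2 hemp=5
After 14 (gather 2 gold): flax=5 gold=4 hemp=5
After 15 (craft beaker): beaker=1 flax=1 hemp=5

Answer: no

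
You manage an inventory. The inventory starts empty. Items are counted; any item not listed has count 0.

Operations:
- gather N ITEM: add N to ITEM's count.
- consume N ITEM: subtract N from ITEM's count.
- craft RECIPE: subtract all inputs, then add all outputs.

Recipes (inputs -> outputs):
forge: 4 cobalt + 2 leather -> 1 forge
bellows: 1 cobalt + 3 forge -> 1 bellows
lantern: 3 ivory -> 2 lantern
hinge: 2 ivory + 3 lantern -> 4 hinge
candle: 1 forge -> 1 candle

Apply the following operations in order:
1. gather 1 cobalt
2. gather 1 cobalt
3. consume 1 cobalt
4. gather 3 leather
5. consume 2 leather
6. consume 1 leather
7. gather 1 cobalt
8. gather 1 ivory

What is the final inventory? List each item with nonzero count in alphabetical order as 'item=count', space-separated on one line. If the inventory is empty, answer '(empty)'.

Answer: cobalt=2 ivory=1

Derivation:
After 1 (gather 1 cobalt): cobalt=1
After 2 (gather 1 cobalt): cobalt=2
After 3 (consume 1 cobalt): cobalt=1
After 4 (gather 3 leather): cobalt=1 leather=3
After 5 (consume 2 leather): cobalt=1 leather=1
After 6 (consume 1 leather): cobalt=1
After 7 (gather 1 cobalt): cobalt=2
After 8 (gather 1 ivory): cobalt=2 ivory=1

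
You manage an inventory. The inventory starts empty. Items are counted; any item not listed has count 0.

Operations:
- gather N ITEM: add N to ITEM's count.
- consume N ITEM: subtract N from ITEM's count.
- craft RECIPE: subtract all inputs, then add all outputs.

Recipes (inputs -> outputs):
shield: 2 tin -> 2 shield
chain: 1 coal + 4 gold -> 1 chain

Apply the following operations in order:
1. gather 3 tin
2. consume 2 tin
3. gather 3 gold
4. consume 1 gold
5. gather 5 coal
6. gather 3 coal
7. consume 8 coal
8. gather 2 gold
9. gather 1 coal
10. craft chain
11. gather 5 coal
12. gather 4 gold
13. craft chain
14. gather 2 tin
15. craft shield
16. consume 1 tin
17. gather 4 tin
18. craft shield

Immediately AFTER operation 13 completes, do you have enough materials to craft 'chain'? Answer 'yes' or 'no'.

Answer: no

Derivation:
After 1 (gather 3 tin): tin=3
After 2 (consume 2 tin): tin=1
After 3 (gather 3 gold): gold=3 tin=1
After 4 (consume 1 gold): gold=2 tin=1
After 5 (gather 5 coal): coal=5 gold=2 tin=1
After 6 (gather 3 coal): coal=8 gold=2 tin=1
After 7 (consume 8 coal): gold=2 tin=1
After 8 (gather 2 gold): gold=4 tin=1
After 9 (gather 1 coal): coal=1 gold=4 tin=1
After 10 (craft chain): chain=1 tin=1
After 11 (gather 5 coal): chain=1 coal=5 tin=1
After 12 (gather 4 gold): chain=1 coal=5 gold=4 tin=1
After 13 (craft chain): chain=2 coal=4 tin=1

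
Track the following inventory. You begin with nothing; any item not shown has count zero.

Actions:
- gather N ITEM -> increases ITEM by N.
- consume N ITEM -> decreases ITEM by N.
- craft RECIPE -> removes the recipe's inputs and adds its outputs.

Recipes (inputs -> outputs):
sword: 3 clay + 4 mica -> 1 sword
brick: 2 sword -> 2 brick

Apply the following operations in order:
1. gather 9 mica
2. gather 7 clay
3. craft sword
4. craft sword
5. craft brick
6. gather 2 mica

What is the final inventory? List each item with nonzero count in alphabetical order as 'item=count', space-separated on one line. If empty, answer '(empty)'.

After 1 (gather 9 mica): mica=9
After 2 (gather 7 clay): clay=7 mica=9
After 3 (craft sword): clay=4 mica=5 sword=1
After 4 (craft sword): clay=1 mica=1 sword=2
After 5 (craft brick): brick=2 clay=1 mica=1
After 6 (gather 2 mica): brick=2 clay=1 mica=3

Answer: brick=2 clay=1 mica=3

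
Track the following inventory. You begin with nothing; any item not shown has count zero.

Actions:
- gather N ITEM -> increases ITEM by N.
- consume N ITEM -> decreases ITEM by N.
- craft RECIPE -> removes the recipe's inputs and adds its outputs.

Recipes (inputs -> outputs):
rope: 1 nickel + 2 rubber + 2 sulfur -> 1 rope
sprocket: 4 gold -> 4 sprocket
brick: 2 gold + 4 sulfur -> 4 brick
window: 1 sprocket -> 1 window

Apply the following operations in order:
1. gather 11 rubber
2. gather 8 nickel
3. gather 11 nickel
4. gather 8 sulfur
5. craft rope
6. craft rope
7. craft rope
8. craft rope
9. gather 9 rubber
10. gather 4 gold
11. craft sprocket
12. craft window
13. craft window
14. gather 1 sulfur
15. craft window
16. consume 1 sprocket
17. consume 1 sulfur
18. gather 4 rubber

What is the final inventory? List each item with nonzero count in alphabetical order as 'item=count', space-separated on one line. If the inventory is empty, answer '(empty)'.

After 1 (gather 11 rubber): rubber=11
After 2 (gather 8 nickel): nickel=8 rubber=11
After 3 (gather 11 nickel): nickel=19 rubber=11
After 4 (gather 8 sulfur): nickel=19 rubber=11 sulfur=8
After 5 (craft rope): nickel=18 rope=1 rubber=9 sulfur=6
After 6 (craft rope): nickel=17 rope=2 rubber=7 sulfur=4
After 7 (craft rope): nickel=16 rope=3 rubber=5 sulfur=2
After 8 (craft rope): nickel=15 rope=4 rubber=3
After 9 (gather 9 rubber): nickel=15 rope=4 rubber=12
After 10 (gather 4 gold): gold=4 nickel=15 rope=4 rubber=12
After 11 (craft sprocket): nickel=15 rope=4 rubber=12 sprocket=4
After 12 (craft window): nickel=15 rope=4 rubber=12 sprocket=3 window=1
After 13 (craft window): nickel=15 rope=4 rubber=12 sprocket=2 window=2
After 14 (gather 1 sulfur): nickel=15 rope=4 rubber=12 sprocket=2 sulfur=1 window=2
After 15 (craft window): nickel=15 rope=4 rubber=12 sprocket=1 sulfur=1 window=3
After 16 (consume 1 sprocket): nickel=15 rope=4 rubber=12 sulfur=1 window=3
After 17 (consume 1 sulfur): nickel=15 rope=4 rubber=12 window=3
After 18 (gather 4 rubber): nickel=15 rope=4 rubber=16 window=3

Answer: nickel=15 rope=4 rubber=16 window=3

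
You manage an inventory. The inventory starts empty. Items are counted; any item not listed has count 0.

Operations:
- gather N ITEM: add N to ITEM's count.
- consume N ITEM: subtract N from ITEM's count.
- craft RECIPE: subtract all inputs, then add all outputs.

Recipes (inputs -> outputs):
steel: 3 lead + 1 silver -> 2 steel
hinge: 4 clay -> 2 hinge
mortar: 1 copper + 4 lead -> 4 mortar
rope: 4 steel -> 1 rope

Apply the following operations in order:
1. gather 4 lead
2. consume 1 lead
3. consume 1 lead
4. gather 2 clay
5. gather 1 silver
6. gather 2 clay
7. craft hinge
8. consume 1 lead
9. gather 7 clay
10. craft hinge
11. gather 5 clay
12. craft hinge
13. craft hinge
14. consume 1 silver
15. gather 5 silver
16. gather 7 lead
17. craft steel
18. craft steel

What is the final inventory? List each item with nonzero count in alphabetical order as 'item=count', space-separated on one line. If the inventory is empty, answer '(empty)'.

After 1 (gather 4 lead): lead=4
After 2 (consume 1 lead): lead=3
After 3 (consume 1 lead): lead=2
After 4 (gather 2 clay): clay=2 lead=2
After 5 (gather 1 silver): clay=2 lead=2 silver=1
After 6 (gather 2 clay): clay=4 lead=2 silver=1
After 7 (craft hinge): hinge=2 lead=2 silver=1
After 8 (consume 1 lead): hinge=2 lead=1 silver=1
After 9 (gather 7 clay): clay=7 hinge=2 lead=1 silver=1
After 10 (craft hinge): clay=3 hinge=4 lead=1 silver=1
After 11 (gather 5 clay): clay=8 hinge=4 lead=1 silver=1
After 12 (craft hinge): clay=4 hinge=6 lead=1 silver=1
After 13 (craft hinge): hinge=8 lead=1 silver=1
After 14 (consume 1 silver): hinge=8 lead=1
After 15 (gather 5 silver): hinge=8 lead=1 silver=5
After 16 (gather 7 lead): hinge=8 lead=8 silver=5
After 17 (craft steel): hinge=8 lead=5 silver=4 steel=2
After 18 (craft steel): hinge=8 lead=2 silver=3 steel=4

Answer: hinge=8 lead=2 silver=3 steel=4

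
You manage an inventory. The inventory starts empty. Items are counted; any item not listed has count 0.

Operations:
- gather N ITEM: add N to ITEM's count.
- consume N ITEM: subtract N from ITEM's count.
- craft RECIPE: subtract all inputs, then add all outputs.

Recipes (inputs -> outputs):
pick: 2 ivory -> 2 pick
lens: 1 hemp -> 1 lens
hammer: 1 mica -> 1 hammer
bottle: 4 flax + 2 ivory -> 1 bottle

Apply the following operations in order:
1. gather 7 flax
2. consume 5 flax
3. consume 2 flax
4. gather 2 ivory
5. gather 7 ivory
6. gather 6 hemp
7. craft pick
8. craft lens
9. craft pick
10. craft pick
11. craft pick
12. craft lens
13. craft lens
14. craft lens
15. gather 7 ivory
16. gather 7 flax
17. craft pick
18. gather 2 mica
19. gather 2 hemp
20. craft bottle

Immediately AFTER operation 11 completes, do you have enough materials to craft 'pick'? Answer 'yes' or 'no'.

After 1 (gather 7 flax): flax=7
After 2 (consume 5 flax): flax=2
After 3 (consume 2 flax): (empty)
After 4 (gather 2 ivory): ivory=2
After 5 (gather 7 ivory): ivory=9
After 6 (gather 6 hemp): hemp=6 ivory=9
After 7 (craft pick): hemp=6 ivory=7 pick=2
After 8 (craft lens): hemp=5 ivory=7 lens=1 pick=2
After 9 (craft pick): hemp=5 ivory=5 lens=1 pick=4
After 10 (craft pick): hemp=5 ivory=3 lens=1 pick=6
After 11 (craft pick): hemp=5 ivory=1 lens=1 pick=8

Answer: no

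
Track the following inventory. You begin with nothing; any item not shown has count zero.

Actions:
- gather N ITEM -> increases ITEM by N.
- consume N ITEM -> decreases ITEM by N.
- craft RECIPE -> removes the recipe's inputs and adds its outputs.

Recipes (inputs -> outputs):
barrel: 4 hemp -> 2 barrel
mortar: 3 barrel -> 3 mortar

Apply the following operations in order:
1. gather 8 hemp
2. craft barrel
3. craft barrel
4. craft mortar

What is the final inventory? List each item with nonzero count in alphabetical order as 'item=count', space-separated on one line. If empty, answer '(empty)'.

After 1 (gather 8 hemp): hemp=8
After 2 (craft barrel): barrel=2 hemp=4
After 3 (craft barrel): barrel=4
After 4 (craft mortar): barrel=1 mortar=3

Answer: barrel=1 mortar=3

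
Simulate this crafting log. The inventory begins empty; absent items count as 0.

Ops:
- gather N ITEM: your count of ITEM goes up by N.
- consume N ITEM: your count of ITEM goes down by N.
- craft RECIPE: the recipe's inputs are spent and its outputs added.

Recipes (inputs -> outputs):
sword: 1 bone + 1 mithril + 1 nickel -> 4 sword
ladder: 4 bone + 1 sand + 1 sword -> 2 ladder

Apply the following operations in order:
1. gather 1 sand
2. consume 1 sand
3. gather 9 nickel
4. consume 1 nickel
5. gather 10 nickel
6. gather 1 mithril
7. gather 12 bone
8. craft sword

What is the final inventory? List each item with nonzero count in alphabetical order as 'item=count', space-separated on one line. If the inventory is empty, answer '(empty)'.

After 1 (gather 1 sand): sand=1
After 2 (consume 1 sand): (empty)
After 3 (gather 9 nickel): nickel=9
After 4 (consume 1 nickel): nickel=8
After 5 (gather 10 nickel): nickel=18
After 6 (gather 1 mithril): mithril=1 nickel=18
After 7 (gather 12 bone): bone=12 mithril=1 nickel=18
After 8 (craft sword): bone=11 nickel=17 sword=4

Answer: bone=11 nickel=17 sword=4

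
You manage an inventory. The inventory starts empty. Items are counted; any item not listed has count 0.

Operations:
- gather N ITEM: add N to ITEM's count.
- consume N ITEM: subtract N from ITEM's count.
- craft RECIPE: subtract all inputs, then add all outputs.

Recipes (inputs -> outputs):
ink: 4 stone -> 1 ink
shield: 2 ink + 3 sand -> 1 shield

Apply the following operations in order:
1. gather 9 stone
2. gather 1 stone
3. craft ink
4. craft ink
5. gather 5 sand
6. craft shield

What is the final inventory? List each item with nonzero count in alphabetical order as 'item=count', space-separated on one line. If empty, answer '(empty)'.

Answer: sand=2 shield=1 stone=2

Derivation:
After 1 (gather 9 stone): stone=9
After 2 (gather 1 stone): stone=10
After 3 (craft ink): ink=1 stone=6
After 4 (craft ink): ink=2 stone=2
After 5 (gather 5 sand): ink=2 sand=5 stone=2
After 6 (craft shield): sand=2 shield=1 stone=2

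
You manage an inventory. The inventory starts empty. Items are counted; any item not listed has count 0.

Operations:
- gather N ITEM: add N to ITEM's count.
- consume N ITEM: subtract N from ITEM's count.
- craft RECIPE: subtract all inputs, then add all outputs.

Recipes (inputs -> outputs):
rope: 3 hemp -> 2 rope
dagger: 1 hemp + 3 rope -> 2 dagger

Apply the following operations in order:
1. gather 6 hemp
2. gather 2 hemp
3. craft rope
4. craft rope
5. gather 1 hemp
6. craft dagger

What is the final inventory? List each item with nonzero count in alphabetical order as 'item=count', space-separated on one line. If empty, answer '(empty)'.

After 1 (gather 6 hemp): hemp=6
After 2 (gather 2 hemp): hemp=8
After 3 (craft rope): hemp=5 rope=2
After 4 (craft rope): hemp=2 rope=4
After 5 (gather 1 hemp): hemp=3 rope=4
After 6 (craft dagger): dagger=2 hemp=2 rope=1

Answer: dagger=2 hemp=2 rope=1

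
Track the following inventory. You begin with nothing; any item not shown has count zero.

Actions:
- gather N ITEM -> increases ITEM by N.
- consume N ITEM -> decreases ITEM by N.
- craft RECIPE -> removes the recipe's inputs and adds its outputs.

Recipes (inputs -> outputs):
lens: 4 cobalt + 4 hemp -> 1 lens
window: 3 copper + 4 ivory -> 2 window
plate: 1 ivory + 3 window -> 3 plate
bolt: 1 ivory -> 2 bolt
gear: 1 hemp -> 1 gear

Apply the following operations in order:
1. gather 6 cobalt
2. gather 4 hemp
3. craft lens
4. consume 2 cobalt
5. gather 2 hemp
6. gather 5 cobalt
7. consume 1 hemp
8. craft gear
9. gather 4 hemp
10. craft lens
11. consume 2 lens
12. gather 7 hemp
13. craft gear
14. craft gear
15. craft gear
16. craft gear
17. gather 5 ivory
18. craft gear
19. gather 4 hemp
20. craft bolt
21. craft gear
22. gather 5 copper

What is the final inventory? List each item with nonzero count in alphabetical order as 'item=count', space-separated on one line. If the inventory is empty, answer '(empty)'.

Answer: bolt=2 cobalt=1 copper=5 gear=7 hemp=5 ivory=4

Derivation:
After 1 (gather 6 cobalt): cobalt=6
After 2 (gather 4 hemp): cobalt=6 hemp=4
After 3 (craft lens): cobalt=2 lens=1
After 4 (consume 2 cobalt): lens=1
After 5 (gather 2 hemp): hemp=2 lens=1
After 6 (gather 5 cobalt): cobalt=5 hemp=2 lens=1
After 7 (consume 1 hemp): cobalt=5 hemp=1 lens=1
After 8 (craft gear): cobalt=5 gear=1 lens=1
After 9 (gather 4 hemp): cobalt=5 gear=1 hemp=4 lens=1
After 10 (craft lens): cobalt=1 gear=1 lens=2
After 11 (consume 2 lens): cobalt=1 gear=1
After 12 (gather 7 hemp): cobalt=1 gear=1 hemp=7
After 13 (craft gear): cobalt=1 gear=2 hemp=6
After 14 (craft gear): cobalt=1 gear=3 hemp=5
After 15 (craft gear): cobalt=1 gear=4 hemp=4
After 16 (craft gear): cobalt=1 gear=5 hemp=3
After 17 (gather 5 ivory): cobalt=1 gear=5 hemp=3 ivory=5
After 18 (craft gear): cobalt=1 gear=6 hemp=2 ivory=5
After 19 (gather 4 hemp): cobalt=1 gear=6 hemp=6 ivory=5
After 20 (craft bolt): bolt=2 cobalt=1 gear=6 hemp=6 ivory=4
After 21 (craft gear): bolt=2 cobalt=1 gear=7 hemp=5 ivory=4
After 22 (gather 5 copper): bolt=2 cobalt=1 copper=5 gear=7 hemp=5 ivory=4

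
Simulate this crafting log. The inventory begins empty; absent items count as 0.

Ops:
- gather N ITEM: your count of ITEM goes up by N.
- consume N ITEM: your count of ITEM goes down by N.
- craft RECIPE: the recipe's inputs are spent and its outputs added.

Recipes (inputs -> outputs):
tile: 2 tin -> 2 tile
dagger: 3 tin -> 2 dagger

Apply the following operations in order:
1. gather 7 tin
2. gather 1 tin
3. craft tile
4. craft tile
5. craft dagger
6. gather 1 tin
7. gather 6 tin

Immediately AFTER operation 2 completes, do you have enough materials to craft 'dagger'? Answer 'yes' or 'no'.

Answer: yes

Derivation:
After 1 (gather 7 tin): tin=7
After 2 (gather 1 tin): tin=8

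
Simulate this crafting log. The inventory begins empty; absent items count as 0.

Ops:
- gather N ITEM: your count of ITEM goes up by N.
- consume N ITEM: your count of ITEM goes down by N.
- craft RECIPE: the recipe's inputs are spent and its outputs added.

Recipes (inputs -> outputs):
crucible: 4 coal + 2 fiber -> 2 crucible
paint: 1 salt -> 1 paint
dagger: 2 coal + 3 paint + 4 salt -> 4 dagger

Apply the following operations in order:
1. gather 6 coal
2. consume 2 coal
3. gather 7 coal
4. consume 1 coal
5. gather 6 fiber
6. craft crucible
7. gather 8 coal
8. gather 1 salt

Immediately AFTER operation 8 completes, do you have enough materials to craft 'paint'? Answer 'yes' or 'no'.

Answer: yes

Derivation:
After 1 (gather 6 coal): coal=6
After 2 (consume 2 coal): coal=4
After 3 (gather 7 coal): coal=11
After 4 (consume 1 coal): coal=10
After 5 (gather 6 fiber): coal=10 fiber=6
After 6 (craft crucible): coal=6 crucible=2 fiber=4
After 7 (gather 8 coal): coal=14 crucible=2 fiber=4
After 8 (gather 1 salt): coal=14 crucible=2 fiber=4 salt=1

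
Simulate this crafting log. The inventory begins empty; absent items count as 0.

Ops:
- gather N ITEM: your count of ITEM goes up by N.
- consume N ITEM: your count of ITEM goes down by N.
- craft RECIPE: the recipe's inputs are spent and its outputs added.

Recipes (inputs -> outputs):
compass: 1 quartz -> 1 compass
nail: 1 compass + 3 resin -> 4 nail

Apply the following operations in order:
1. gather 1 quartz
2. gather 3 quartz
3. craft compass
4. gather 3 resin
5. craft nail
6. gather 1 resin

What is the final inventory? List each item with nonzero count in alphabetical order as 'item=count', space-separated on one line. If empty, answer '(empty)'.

Answer: nail=4 quartz=3 resin=1

Derivation:
After 1 (gather 1 quartz): quartz=1
After 2 (gather 3 quartz): quartz=4
After 3 (craft compass): compass=1 quartz=3
After 4 (gather 3 resin): compass=1 quartz=3 resin=3
After 5 (craft nail): nail=4 quartz=3
After 6 (gather 1 resin): nail=4 quartz=3 resin=1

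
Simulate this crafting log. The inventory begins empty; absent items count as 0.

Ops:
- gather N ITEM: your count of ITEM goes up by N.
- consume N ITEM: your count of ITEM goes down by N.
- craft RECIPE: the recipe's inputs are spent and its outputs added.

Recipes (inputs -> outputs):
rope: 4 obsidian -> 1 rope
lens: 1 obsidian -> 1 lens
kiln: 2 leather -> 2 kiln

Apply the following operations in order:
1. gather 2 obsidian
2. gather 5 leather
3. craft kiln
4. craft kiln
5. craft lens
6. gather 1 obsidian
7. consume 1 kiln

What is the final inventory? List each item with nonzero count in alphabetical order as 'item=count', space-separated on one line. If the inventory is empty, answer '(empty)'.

After 1 (gather 2 obsidian): obsidian=2
After 2 (gather 5 leather): leather=5 obsidian=2
After 3 (craft kiln): kiln=2 leather=3 obsidian=2
After 4 (craft kiln): kiln=4 leather=1 obsidian=2
After 5 (craft lens): kiln=4 leather=1 lens=1 obsidian=1
After 6 (gather 1 obsidian): kiln=4 leather=1 lens=1 obsidian=2
After 7 (consume 1 kiln): kiln=3 leather=1 lens=1 obsidian=2

Answer: kiln=3 leather=1 lens=1 obsidian=2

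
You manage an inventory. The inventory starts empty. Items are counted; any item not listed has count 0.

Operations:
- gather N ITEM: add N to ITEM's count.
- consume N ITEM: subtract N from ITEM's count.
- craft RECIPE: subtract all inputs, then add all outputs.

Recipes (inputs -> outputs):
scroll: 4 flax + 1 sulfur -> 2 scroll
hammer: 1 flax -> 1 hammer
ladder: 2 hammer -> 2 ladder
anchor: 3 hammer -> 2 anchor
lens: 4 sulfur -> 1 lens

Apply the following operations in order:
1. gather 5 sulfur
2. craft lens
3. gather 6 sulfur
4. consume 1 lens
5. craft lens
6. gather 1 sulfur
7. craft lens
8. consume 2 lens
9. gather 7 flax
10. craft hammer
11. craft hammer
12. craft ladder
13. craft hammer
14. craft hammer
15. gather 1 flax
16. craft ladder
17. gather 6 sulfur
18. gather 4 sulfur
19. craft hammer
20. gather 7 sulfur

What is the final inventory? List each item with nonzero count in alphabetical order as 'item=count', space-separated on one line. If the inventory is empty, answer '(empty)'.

Answer: flax=3 hammer=1 ladder=4 sulfur=17

Derivation:
After 1 (gather 5 sulfur): sulfur=5
After 2 (craft lens): lens=1 sulfur=1
After 3 (gather 6 sulfur): lens=1 sulfur=7
After 4 (consume 1 lens): sulfur=7
After 5 (craft lens): lens=1 sulfur=3
After 6 (gather 1 sulfur): lens=1 sulfur=4
After 7 (craft lens): lens=2
After 8 (consume 2 lens): (empty)
After 9 (gather 7 flax): flax=7
After 10 (craft hammer): flax=6 hammer=1
After 11 (craft hammer): flax=5 hammer=2
After 12 (craft ladder): flax=5 ladder=2
After 13 (craft hammer): flax=4 hammer=1 ladder=2
After 14 (craft hammer): flax=3 hammer=2 ladder=2
After 15 (gather 1 flax): flax=4 hammer=2 ladder=2
After 16 (craft ladder): flax=4 ladder=4
After 17 (gather 6 sulfur): flax=4 ladder=4 sulfur=6
After 18 (gather 4 sulfur): flax=4 ladder=4 sulfur=10
After 19 (craft hammer): flax=3 hammer=1 ladder=4 sulfur=10
After 20 (gather 7 sulfur): flax=3 hammer=1 ladder=4 sulfur=17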